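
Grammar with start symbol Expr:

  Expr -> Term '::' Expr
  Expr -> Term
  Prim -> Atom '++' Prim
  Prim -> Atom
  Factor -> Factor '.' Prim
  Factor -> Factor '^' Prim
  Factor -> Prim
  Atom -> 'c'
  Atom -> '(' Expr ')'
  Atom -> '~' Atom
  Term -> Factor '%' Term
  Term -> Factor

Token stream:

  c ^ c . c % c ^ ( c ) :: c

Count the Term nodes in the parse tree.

[Expr [Term [Factor [Factor [Factor [Prim [Atom c]]] ^ [Prim [Atom c]]] . [Prim [Atom c]]] % [Term [Factor [Factor [Prim [Atom c]]] ^ [Prim [Atom ( [Expr [Term [Factor [Prim [Atom c]]]]] )]]]]] :: [Expr [Term [Factor [Prim [Atom c]]]]]]

4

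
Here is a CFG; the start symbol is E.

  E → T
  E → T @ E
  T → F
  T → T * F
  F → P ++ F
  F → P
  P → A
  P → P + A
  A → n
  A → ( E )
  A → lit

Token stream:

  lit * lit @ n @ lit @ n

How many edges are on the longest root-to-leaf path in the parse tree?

8

[E [T [T [F [P [A lit]]]] * [F [P [A lit]]]] @ [E [T [F [P [A n]]]] @ [E [T [F [P [A lit]]]] @ [E [T [F [P [A n]]]]]]]]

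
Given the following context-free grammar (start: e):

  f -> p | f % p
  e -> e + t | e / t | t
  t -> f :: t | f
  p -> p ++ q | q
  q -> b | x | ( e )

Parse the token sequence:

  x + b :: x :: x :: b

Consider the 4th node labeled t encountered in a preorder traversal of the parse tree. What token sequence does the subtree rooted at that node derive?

[e [e [t [f [p [q x]]]]] + [t [f [p [q b]]] :: [t [f [p [q x]]] :: [t [f [p [q x]]] :: [t [f [p [q b]]]]]]]]

x :: b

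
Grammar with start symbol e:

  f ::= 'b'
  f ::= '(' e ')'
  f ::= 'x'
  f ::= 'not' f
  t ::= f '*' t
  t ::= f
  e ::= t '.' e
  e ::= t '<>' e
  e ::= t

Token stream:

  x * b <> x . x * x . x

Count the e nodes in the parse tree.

[e [t [f x] * [t [f b]]] <> [e [t [f x]] . [e [t [f x] * [t [f x]]] . [e [t [f x]]]]]]

4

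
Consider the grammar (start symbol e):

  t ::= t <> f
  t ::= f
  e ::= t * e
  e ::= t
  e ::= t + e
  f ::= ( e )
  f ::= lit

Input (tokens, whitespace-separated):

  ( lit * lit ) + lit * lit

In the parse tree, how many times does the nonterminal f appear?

[e [t [f ( [e [t [f lit]] * [e [t [f lit]]]] )]] + [e [t [f lit]] * [e [t [f lit]]]]]

5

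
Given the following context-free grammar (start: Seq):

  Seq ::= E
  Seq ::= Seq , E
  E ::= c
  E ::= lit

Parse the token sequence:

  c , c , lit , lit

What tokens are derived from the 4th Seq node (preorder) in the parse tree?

[Seq [Seq [Seq [Seq [E c]] , [E c]] , [E lit]] , [E lit]]

c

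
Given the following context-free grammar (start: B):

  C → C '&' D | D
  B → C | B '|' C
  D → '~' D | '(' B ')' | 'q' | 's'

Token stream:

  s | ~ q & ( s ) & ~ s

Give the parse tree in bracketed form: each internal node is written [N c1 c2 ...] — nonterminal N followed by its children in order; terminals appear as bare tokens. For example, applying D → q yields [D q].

B
B | C
C | C
D | C
s | C
s | C & D
s | C & D & D
s | D & D & D
s | ~ D & D & D
s | ~ q & D & D
s | ~ q & ( B ) & D
s | ~ q & ( C ) & D
s | ~ q & ( D ) & D
s | ~ q & ( s ) & D
s | ~ q & ( s ) & ~ D
s | ~ q & ( s ) & ~ s

[B [B [C [D s]]] | [C [C [C [D ~ [D q]]] & [D ( [B [C [D s]]] )]] & [D ~ [D s]]]]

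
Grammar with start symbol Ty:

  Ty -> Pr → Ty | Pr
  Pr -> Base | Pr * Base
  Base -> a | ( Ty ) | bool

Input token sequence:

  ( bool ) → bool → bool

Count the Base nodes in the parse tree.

[Ty [Pr [Base ( [Ty [Pr [Base bool]]] )]] → [Ty [Pr [Base bool]] → [Ty [Pr [Base bool]]]]]

4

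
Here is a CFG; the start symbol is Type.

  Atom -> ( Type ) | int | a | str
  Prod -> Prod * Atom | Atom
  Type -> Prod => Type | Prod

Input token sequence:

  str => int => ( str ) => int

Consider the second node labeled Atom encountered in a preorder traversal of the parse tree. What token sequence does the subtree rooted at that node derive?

[Type [Prod [Atom str]] => [Type [Prod [Atom int]] => [Type [Prod [Atom ( [Type [Prod [Atom str]]] )]] => [Type [Prod [Atom int]]]]]]

int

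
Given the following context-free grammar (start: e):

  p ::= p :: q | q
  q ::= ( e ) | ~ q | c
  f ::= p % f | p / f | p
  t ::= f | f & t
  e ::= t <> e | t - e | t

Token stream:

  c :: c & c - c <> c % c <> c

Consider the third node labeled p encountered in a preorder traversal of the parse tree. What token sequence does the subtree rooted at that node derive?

c

[e [t [f [p [p [q c]] :: [q c]]] & [t [f [p [q c]]]]] - [e [t [f [p [q c]]]] <> [e [t [f [p [q c]] % [f [p [q c]]]]] <> [e [t [f [p [q c]]]]]]]]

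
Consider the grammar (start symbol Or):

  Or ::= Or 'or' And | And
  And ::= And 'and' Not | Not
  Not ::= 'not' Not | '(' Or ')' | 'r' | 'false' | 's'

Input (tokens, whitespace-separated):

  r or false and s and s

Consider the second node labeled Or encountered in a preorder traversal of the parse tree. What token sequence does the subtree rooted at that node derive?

[Or [Or [And [Not r]]] or [And [And [And [Not false]] and [Not s]] and [Not s]]]

r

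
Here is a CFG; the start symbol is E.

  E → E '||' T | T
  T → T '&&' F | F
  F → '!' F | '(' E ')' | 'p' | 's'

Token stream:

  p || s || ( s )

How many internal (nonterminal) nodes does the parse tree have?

12

[E [E [E [T [F p]]] || [T [F s]]] || [T [F ( [E [T [F s]]] )]]]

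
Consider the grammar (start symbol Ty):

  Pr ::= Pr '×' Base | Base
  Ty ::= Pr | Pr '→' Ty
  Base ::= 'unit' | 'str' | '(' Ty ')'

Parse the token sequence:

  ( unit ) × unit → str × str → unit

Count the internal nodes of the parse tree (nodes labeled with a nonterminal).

[Ty [Pr [Pr [Base ( [Ty [Pr [Base unit]]] )]] × [Base unit]] → [Ty [Pr [Pr [Base str]] × [Base str]] → [Ty [Pr [Base unit]]]]]

16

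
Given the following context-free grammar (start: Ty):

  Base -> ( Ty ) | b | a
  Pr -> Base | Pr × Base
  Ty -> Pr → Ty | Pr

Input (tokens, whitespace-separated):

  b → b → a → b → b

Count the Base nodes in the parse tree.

[Ty [Pr [Base b]] → [Ty [Pr [Base b]] → [Ty [Pr [Base a]] → [Ty [Pr [Base b]] → [Ty [Pr [Base b]]]]]]]

5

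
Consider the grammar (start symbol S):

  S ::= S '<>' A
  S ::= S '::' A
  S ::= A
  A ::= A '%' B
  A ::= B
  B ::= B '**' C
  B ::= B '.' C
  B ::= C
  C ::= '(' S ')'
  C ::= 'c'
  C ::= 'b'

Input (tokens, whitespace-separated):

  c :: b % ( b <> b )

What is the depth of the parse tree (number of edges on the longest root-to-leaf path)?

[S [S [A [B [C c]]]] :: [A [A [B [C b]]] % [B [C ( [S [S [A [B [C b]]]] <> [A [B [C b]]]] )]]]]

9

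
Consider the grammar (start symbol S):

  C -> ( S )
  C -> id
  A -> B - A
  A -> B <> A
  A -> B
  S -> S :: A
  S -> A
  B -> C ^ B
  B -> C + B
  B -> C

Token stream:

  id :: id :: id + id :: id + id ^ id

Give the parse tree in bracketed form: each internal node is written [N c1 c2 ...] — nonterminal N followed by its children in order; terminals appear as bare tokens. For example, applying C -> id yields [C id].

S
S :: A
S :: A :: A
S :: A :: A :: A
A :: A :: A :: A
B :: A :: A :: A
C :: A :: A :: A
id :: A :: A :: A
id :: B :: A :: A
id :: C :: A :: A
id :: id :: A :: A
id :: id :: B :: A
id :: id :: C + B :: A
id :: id :: id + B :: A
id :: id :: id + C :: A
id :: id :: id + id :: A
id :: id :: id + id :: B
id :: id :: id + id :: C + B
id :: id :: id + id :: id + B
id :: id :: id + id :: id + C ^ B
id :: id :: id + id :: id + id ^ B
id :: id :: id + id :: id + id ^ C
id :: id :: id + id :: id + id ^ id

[S [S [S [S [A [B [C id]]]] :: [A [B [C id]]]] :: [A [B [C id] + [B [C id]]]]] :: [A [B [C id] + [B [C id] ^ [B [C id]]]]]]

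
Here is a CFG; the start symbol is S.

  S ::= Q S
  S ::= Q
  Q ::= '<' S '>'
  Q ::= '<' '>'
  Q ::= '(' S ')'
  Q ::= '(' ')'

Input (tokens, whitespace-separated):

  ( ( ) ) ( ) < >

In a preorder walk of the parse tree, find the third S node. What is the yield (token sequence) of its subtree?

[S [Q ( [S [Q ( )]] )] [S [Q ( )] [S [Q < >]]]]

( ) < >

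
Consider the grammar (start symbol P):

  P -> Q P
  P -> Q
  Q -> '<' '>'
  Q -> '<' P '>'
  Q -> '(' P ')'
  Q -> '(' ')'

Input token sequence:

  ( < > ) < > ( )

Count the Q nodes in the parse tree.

4

[P [Q ( [P [Q < >]] )] [P [Q < >] [P [Q ( )]]]]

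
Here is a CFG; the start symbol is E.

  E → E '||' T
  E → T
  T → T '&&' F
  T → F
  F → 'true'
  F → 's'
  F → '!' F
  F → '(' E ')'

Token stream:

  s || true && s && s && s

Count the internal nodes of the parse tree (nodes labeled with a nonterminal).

12

[E [E [T [F s]]] || [T [T [T [T [F true]] && [F s]] && [F s]] && [F s]]]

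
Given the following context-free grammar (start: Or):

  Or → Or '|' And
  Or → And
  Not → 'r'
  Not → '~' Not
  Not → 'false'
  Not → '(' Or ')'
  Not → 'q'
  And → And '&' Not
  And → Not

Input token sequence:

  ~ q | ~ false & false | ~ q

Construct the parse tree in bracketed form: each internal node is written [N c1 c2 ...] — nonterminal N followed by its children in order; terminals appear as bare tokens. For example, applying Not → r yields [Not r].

Or
Or | And
Or | And | And
And | And | And
Not | And | And
~ Not | And | And
~ q | And | And
~ q | And & Not | And
~ q | Not & Not | And
~ q | ~ Not & Not | And
~ q | ~ false & Not | And
~ q | ~ false & false | And
~ q | ~ false & false | Not
~ q | ~ false & false | ~ Not
~ q | ~ false & false | ~ q

[Or [Or [Or [And [Not ~ [Not q]]]] | [And [And [Not ~ [Not false]]] & [Not false]]] | [And [Not ~ [Not q]]]]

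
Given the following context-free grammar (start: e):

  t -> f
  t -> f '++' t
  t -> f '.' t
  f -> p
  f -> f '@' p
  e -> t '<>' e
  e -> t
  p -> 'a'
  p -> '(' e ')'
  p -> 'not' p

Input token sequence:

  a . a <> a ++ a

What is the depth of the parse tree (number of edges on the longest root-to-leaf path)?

6

[e [t [f [p a]] . [t [f [p a]]]] <> [e [t [f [p a]] ++ [t [f [p a]]]]]]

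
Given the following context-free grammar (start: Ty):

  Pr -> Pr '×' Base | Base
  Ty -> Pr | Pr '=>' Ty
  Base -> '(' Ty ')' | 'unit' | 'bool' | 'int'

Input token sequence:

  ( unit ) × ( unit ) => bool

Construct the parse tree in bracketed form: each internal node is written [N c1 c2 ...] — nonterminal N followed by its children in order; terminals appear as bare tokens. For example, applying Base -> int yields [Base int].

[Ty [Pr [Pr [Base ( [Ty [Pr [Base unit]]] )]] × [Base ( [Ty [Pr [Base unit]]] )]] => [Ty [Pr [Base bool]]]]

Ty
Pr => Ty
Pr × Base => Ty
Base × Base => Ty
( Ty ) × Base => Ty
( Pr ) × Base => Ty
( Base ) × Base => Ty
( unit ) × Base => Ty
( unit ) × ( Ty ) => Ty
( unit ) × ( Pr ) => Ty
( unit ) × ( Base ) => Ty
( unit ) × ( unit ) => Ty
( unit ) × ( unit ) => Pr
( unit ) × ( unit ) => Base
( unit ) × ( unit ) => bool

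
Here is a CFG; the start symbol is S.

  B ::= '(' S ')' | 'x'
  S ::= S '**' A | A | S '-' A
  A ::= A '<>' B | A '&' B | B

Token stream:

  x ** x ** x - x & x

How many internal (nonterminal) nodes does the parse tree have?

14

[S [S [S [S [A [B x]]] ** [A [B x]]] ** [A [B x]]] - [A [A [B x]] & [B x]]]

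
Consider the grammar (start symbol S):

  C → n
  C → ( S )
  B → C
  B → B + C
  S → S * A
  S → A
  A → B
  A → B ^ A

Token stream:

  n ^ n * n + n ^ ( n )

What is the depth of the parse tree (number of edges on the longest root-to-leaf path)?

[S [S [A [B [C n]] ^ [A [B [C n]]]]] * [A [B [B [C n]] + [C n]] ^ [A [B [C ( [S [A [B [C n]]]] )]]]]]

9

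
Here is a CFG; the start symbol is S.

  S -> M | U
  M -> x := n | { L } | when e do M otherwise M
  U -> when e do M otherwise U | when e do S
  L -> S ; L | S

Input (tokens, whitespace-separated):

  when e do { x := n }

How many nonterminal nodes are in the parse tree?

[S [U when e do [S [M { [L [S [M x := n]]] }]]]]

7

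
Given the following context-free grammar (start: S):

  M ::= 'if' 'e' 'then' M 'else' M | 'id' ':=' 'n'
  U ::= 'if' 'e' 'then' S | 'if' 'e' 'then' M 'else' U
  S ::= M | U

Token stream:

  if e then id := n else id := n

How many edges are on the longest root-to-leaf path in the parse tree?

[S [M if e then [M id := n] else [M id := n]]]

3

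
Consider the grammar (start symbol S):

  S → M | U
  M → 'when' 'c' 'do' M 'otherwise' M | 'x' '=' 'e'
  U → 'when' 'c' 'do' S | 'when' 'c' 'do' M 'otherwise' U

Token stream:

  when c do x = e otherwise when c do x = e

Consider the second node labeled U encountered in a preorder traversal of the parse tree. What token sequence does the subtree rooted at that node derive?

[S [U when c do [M x = e] otherwise [U when c do [S [M x = e]]]]]

when c do x = e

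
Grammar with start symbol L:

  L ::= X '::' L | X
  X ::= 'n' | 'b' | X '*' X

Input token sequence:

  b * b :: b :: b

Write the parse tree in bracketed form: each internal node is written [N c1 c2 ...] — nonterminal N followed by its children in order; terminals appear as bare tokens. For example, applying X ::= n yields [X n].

[L [X [X b] * [X b]] :: [L [X b] :: [L [X b]]]]

L
X :: L
X * X :: L
b * X :: L
b * b :: L
b * b :: X :: L
b * b :: b :: L
b * b :: b :: X
b * b :: b :: b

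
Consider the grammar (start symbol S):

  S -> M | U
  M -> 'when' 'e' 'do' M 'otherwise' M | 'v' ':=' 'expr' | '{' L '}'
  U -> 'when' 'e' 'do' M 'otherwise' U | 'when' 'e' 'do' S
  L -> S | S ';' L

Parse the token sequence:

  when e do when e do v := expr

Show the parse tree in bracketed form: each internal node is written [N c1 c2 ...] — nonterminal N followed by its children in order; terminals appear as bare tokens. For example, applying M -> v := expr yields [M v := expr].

[S [U when e do [S [U when e do [S [M v := expr]]]]]]

S
U
when e do S
when e do U
when e do when e do S
when e do when e do M
when e do when e do v := expr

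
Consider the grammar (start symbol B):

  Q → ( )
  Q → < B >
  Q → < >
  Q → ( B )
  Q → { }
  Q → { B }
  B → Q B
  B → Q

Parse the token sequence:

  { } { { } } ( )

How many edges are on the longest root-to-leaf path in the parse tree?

[B [Q { }] [B [Q { [B [Q { }]] }] [B [Q ( )]]]]

5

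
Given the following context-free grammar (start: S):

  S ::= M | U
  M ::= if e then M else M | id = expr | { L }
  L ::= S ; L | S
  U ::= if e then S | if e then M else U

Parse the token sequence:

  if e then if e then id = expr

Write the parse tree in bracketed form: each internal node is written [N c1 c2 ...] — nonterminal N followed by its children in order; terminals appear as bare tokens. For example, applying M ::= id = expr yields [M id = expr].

[S [U if e then [S [U if e then [S [M id = expr]]]]]]

S
U
if e then S
if e then U
if e then if e then S
if e then if e then M
if e then if e then id = expr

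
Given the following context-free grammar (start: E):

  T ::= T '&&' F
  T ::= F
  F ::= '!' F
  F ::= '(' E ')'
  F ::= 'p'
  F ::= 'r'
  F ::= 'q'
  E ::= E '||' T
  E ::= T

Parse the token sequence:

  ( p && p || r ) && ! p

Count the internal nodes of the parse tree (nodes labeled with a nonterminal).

14

[E [T [T [F ( [E [E [T [T [F p]] && [F p]]] || [T [F r]]] )]] && [F ! [F p]]]]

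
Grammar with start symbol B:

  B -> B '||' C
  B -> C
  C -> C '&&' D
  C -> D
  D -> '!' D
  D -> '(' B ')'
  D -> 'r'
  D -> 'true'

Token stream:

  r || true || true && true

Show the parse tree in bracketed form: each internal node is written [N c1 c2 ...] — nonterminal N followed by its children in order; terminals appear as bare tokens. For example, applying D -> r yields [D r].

[B [B [B [C [D r]]] || [C [D true]]] || [C [C [D true]] && [D true]]]

B
B || C
B || C || C
C || C || C
D || C || C
r || C || C
r || D || C
r || true || C
r || true || C && D
r || true || D && D
r || true || true && D
r || true || true && true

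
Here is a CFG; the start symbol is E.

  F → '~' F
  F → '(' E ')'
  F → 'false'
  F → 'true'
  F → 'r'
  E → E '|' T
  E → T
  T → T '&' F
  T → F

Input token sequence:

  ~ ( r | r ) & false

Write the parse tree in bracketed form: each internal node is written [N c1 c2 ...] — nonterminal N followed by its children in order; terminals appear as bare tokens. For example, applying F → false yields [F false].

[E [T [T [F ~ [F ( [E [E [T [F r]]] | [T [F r]]] )]]] & [F false]]]

E
T
T & F
F & F
~ F & F
~ ( E ) & F
~ ( E | T ) & F
~ ( T | T ) & F
~ ( F | T ) & F
~ ( r | T ) & F
~ ( r | F ) & F
~ ( r | r ) & F
~ ( r | r ) & false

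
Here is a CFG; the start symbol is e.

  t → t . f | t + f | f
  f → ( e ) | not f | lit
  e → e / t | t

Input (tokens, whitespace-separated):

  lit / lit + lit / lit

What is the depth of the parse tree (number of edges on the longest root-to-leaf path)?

[e [e [e [t [f lit]]] / [t [t [f lit]] + [f lit]]] / [t [f lit]]]

5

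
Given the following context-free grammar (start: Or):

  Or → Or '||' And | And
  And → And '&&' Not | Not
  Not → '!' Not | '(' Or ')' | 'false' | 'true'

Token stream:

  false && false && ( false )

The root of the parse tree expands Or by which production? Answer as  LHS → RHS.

Or → And

[Or [And [And [And [Not false]] && [Not false]] && [Not ( [Or [And [Not false]]] )]]]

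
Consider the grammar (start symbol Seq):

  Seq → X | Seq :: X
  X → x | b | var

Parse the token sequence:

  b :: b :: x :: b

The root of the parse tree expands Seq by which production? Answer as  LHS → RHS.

Seq → Seq :: X

[Seq [Seq [Seq [Seq [X b]] :: [X b]] :: [X x]] :: [X b]]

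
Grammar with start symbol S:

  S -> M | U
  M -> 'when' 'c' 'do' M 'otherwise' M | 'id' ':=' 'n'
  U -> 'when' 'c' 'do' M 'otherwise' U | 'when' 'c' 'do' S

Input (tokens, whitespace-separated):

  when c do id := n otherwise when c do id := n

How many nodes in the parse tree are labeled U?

2

[S [U when c do [M id := n] otherwise [U when c do [S [M id := n]]]]]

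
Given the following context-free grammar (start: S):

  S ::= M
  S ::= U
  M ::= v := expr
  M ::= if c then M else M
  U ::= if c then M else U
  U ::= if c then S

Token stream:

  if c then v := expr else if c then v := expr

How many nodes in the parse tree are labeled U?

[S [U if c then [M v := expr] else [U if c then [S [M v := expr]]]]]

2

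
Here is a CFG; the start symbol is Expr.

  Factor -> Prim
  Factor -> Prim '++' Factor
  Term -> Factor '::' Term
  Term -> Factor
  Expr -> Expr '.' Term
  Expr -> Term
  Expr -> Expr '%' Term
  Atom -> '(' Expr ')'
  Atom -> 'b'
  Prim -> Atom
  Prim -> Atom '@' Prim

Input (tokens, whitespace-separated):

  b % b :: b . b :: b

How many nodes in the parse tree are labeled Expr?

3

[Expr [Expr [Expr [Term [Factor [Prim [Atom b]]]]] % [Term [Factor [Prim [Atom b]]] :: [Term [Factor [Prim [Atom b]]]]]] . [Term [Factor [Prim [Atom b]]] :: [Term [Factor [Prim [Atom b]]]]]]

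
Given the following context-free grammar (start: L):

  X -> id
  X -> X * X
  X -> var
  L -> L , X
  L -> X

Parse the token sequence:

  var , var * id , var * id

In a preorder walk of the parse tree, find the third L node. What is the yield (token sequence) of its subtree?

[L [L [L [X var]] , [X [X var] * [X id]]] , [X [X var] * [X id]]]

var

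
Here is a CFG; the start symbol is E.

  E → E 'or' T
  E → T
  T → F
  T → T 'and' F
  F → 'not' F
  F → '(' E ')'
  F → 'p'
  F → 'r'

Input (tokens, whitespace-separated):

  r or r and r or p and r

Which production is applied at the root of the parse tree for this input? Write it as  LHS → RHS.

[E [E [E [T [F r]]] or [T [T [F r]] and [F r]]] or [T [T [F p]] and [F r]]]

E → E 'or' T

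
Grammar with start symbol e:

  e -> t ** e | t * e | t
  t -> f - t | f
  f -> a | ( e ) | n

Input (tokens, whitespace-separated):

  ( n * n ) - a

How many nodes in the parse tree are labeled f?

[e [t [f ( [e [t [f n]] * [e [t [f n]]]] )] - [t [f a]]]]

4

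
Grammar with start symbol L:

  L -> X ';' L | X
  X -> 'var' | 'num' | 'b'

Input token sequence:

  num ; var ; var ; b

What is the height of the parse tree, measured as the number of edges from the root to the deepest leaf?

[L [X num] ; [L [X var] ; [L [X var] ; [L [X b]]]]]

5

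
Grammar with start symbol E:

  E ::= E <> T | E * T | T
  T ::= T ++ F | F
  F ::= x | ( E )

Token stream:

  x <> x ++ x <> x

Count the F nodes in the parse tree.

[E [E [E [T [F x]]] <> [T [T [F x]] ++ [F x]]] <> [T [F x]]]

4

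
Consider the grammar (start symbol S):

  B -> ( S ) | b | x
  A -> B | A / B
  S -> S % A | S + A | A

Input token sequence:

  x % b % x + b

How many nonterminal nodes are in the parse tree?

12

[S [S [S [S [A [B x]]] % [A [B b]]] % [A [B x]]] + [A [B b]]]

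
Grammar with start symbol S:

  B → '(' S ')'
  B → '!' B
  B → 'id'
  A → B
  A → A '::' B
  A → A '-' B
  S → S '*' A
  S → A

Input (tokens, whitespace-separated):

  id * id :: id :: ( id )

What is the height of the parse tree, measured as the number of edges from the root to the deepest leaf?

6

[S [S [A [B id]]] * [A [A [A [B id]] :: [B id]] :: [B ( [S [A [B id]]] )]]]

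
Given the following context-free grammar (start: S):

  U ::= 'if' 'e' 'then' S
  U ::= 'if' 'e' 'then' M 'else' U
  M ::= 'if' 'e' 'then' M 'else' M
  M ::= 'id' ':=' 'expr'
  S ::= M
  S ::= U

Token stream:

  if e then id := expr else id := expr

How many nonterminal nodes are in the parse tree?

[S [M if e then [M id := expr] else [M id := expr]]]

4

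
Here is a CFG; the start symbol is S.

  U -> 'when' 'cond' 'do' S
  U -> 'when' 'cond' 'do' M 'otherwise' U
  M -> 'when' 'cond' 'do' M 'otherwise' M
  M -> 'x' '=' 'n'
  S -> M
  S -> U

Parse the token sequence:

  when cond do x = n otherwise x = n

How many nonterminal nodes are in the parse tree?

4

[S [M when cond do [M x = n] otherwise [M x = n]]]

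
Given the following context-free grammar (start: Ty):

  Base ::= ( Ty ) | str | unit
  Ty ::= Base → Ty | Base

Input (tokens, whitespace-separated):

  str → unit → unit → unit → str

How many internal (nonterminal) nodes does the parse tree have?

[Ty [Base str] → [Ty [Base unit] → [Ty [Base unit] → [Ty [Base unit] → [Ty [Base str]]]]]]

10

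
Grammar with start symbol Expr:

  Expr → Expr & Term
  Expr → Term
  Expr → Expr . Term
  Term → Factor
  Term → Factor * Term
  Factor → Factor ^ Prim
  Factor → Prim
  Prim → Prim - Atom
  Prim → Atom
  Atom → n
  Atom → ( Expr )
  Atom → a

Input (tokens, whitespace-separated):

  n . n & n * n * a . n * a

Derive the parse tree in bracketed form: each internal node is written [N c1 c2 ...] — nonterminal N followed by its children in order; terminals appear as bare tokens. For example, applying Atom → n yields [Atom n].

[Expr [Expr [Expr [Expr [Term [Factor [Prim [Atom n]]]]] . [Term [Factor [Prim [Atom n]]]]] & [Term [Factor [Prim [Atom n]]] * [Term [Factor [Prim [Atom n]]] * [Term [Factor [Prim [Atom a]]]]]]] . [Term [Factor [Prim [Atom n]]] * [Term [Factor [Prim [Atom a]]]]]]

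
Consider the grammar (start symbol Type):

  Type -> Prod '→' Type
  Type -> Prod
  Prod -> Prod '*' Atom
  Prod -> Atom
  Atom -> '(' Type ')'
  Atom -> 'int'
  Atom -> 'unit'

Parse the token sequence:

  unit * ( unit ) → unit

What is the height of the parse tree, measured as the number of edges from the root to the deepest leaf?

6

[Type [Prod [Prod [Atom unit]] * [Atom ( [Type [Prod [Atom unit]]] )]] → [Type [Prod [Atom unit]]]]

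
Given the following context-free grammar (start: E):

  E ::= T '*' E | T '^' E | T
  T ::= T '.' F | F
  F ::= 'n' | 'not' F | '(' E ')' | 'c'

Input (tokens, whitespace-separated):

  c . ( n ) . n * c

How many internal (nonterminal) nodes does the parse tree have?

[E [T [T [T [F c]] . [F ( [E [T [F n]]] )]] . [F n]] * [E [T [F c]]]]

13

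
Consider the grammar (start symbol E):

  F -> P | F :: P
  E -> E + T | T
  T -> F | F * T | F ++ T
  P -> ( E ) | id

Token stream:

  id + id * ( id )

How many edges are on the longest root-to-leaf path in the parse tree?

[E [E [T [F [P id]]]] + [T [F [P id]] * [T [F [P ( [E [T [F [P id]]]] )]]]]]

9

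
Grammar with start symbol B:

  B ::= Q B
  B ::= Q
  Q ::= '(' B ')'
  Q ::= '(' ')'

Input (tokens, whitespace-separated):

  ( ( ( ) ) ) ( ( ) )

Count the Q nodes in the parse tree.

5

[B [Q ( [B [Q ( [B [Q ( )]] )]] )] [B [Q ( [B [Q ( )]] )]]]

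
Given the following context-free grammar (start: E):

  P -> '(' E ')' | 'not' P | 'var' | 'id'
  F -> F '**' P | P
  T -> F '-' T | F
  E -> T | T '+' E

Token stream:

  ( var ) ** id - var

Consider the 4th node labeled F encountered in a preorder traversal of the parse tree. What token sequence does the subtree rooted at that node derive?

var

[E [T [F [F [P ( [E [T [F [P var]]]] )]] ** [P id]] - [T [F [P var]]]]]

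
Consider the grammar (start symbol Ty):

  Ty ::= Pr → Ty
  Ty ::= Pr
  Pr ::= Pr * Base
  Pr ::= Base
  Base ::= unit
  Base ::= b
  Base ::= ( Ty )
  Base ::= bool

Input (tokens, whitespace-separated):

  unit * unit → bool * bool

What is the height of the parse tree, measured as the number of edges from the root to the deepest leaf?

5

[Ty [Pr [Pr [Base unit]] * [Base unit]] → [Ty [Pr [Pr [Base bool]] * [Base bool]]]]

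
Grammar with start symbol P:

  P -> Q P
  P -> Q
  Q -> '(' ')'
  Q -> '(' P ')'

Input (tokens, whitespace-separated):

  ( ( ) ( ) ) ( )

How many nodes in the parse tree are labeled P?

[P [Q ( [P [Q ( )] [P [Q ( )]]] )] [P [Q ( )]]]

4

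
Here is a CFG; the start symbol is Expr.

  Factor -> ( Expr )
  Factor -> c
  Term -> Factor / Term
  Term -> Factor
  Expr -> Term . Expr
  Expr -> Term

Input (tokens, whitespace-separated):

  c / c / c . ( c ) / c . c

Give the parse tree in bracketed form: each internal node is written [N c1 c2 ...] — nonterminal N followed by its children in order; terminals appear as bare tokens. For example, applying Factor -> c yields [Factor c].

Expr
Term . Expr
Factor / Term . Expr
c / Term . Expr
c / Factor / Term . Expr
c / c / Term . Expr
c / c / Factor . Expr
c / c / c . Expr
c / c / c . Term . Expr
c / c / c . Factor / Term . Expr
c / c / c . ( Expr ) / Term . Expr
c / c / c . ( Term ) / Term . Expr
c / c / c . ( Factor ) / Term . Expr
c / c / c . ( c ) / Term . Expr
c / c / c . ( c ) / Factor . Expr
c / c / c . ( c ) / c . Expr
c / c / c . ( c ) / c . Term
c / c / c . ( c ) / c . Factor
c / c / c . ( c ) / c . c

[Expr [Term [Factor c] / [Term [Factor c] / [Term [Factor c]]]] . [Expr [Term [Factor ( [Expr [Term [Factor c]]] )] / [Term [Factor c]]] . [Expr [Term [Factor c]]]]]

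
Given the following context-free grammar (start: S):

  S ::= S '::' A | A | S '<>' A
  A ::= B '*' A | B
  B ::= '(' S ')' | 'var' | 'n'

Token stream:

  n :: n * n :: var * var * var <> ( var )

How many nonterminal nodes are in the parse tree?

21

[S [S [S [S [A [B n]]] :: [A [B n] * [A [B n]]]] :: [A [B var] * [A [B var] * [A [B var]]]]] <> [A [B ( [S [A [B var]]] )]]]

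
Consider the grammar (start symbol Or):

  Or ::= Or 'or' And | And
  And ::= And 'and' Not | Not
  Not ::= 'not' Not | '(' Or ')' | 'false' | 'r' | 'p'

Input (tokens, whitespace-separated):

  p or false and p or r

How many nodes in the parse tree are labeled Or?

3

[Or [Or [Or [And [Not p]]] or [And [And [Not false]] and [Not p]]] or [And [Not r]]]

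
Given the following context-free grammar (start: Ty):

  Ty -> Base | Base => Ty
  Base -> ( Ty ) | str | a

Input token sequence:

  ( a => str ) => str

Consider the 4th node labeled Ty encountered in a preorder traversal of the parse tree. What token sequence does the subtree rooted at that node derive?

[Ty [Base ( [Ty [Base a] => [Ty [Base str]]] )] => [Ty [Base str]]]

str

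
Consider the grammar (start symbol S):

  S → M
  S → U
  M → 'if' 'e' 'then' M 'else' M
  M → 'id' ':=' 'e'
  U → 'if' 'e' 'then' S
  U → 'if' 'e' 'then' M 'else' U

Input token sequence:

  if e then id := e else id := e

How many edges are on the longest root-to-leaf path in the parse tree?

[S [M if e then [M id := e] else [M id := e]]]

3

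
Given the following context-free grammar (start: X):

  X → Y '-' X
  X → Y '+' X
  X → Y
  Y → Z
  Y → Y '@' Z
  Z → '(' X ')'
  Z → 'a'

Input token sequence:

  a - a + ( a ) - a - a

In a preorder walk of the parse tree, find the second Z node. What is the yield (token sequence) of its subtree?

a

[X [Y [Z a]] - [X [Y [Z a]] + [X [Y [Z ( [X [Y [Z a]]] )]] - [X [Y [Z a]] - [X [Y [Z a]]]]]]]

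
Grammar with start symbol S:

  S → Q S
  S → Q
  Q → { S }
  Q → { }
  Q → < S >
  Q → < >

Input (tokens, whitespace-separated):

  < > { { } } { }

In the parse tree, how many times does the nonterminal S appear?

[S [Q < >] [S [Q { [S [Q { }]] }] [S [Q { }]]]]

4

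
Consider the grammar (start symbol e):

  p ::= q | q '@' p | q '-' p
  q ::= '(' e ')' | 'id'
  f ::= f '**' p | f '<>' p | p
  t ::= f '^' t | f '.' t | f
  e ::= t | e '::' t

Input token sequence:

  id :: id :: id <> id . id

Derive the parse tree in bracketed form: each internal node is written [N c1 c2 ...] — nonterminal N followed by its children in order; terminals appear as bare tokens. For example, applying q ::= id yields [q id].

e
e :: t
e :: t :: t
t :: t :: t
f :: t :: t
p :: t :: t
q :: t :: t
id :: t :: t
id :: f :: t
id :: p :: t
id :: q :: t
id :: id :: t
id :: id :: f . t
id :: id :: f <> p . t
id :: id :: p <> p . t
id :: id :: q <> p . t
id :: id :: id <> p . t
id :: id :: id <> q . t
id :: id :: id <> id . t
id :: id :: id <> id . f
id :: id :: id <> id . p
id :: id :: id <> id . q
id :: id :: id <> id . id

[e [e [e [t [f [p [q id]]]]] :: [t [f [p [q id]]]]] :: [t [f [f [p [q id]]] <> [p [q id]]] . [t [f [p [q id]]]]]]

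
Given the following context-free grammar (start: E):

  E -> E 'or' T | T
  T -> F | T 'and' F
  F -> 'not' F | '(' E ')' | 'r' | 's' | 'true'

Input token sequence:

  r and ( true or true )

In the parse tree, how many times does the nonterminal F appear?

4

[E [T [T [F r]] and [F ( [E [E [T [F true]]] or [T [F true]]] )]]]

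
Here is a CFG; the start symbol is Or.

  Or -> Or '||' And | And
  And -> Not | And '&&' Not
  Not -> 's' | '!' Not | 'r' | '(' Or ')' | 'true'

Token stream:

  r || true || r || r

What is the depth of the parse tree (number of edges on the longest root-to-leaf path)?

[Or [Or [Or [Or [And [Not r]]] || [And [Not true]]] || [And [Not r]]] || [And [Not r]]]

6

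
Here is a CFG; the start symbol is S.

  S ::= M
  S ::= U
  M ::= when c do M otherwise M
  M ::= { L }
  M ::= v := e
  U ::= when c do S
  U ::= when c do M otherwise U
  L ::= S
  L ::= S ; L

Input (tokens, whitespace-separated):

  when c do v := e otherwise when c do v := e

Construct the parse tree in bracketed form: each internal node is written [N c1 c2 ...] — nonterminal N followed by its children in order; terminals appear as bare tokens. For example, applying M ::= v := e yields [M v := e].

S
U
when c do M otherwise U
when c do v := e otherwise U
when c do v := e otherwise when c do S
when c do v := e otherwise when c do M
when c do v := e otherwise when c do v := e

[S [U when c do [M v := e] otherwise [U when c do [S [M v := e]]]]]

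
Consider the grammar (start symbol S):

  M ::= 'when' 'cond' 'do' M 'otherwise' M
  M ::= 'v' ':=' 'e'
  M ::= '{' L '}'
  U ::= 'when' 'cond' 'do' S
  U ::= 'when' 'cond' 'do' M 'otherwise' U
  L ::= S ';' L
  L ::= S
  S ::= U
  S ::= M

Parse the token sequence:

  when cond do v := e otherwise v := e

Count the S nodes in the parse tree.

1

[S [M when cond do [M v := e] otherwise [M v := e]]]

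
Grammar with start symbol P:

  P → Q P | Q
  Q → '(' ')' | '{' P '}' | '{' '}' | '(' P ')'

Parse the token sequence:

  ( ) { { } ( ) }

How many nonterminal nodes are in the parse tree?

[P [Q ( )] [P [Q { [P [Q { }] [P [Q ( )]]] }]]]

8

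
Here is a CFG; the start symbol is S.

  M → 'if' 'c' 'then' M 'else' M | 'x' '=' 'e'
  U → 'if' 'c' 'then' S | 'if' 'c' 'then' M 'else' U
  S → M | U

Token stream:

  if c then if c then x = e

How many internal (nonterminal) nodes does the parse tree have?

6

[S [U if c then [S [U if c then [S [M x = e]]]]]]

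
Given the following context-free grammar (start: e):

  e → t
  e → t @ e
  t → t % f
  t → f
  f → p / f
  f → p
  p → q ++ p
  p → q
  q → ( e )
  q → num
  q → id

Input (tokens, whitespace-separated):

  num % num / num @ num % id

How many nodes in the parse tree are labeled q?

5

[e [t [t [f [p [q num]]]] % [f [p [q num]] / [f [p [q num]]]]] @ [e [t [t [f [p [q num]]]] % [f [p [q id]]]]]]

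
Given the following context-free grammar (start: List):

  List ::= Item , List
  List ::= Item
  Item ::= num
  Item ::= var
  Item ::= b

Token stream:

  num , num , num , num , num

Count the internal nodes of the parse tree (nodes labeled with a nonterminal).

[List [Item num] , [List [Item num] , [List [Item num] , [List [Item num] , [List [Item num]]]]]]

10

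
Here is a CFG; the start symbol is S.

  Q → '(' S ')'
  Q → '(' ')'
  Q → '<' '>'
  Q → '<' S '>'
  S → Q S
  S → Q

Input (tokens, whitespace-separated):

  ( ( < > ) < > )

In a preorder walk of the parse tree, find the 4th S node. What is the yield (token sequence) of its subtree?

[S [Q ( [S [Q ( [S [Q < >]] )] [S [Q < >]]] )]]

< >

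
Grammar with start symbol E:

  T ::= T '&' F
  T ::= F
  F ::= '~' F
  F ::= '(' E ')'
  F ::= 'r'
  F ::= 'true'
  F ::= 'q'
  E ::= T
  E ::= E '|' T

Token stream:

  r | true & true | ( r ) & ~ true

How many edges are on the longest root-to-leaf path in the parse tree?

7

[E [E [E [T [F r]]] | [T [T [F true]] & [F true]]] | [T [T [F ( [E [T [F r]]] )]] & [F ~ [F true]]]]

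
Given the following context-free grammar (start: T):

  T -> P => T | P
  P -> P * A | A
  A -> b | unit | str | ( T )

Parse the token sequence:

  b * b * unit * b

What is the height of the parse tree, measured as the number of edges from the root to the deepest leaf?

[T [P [P [P [P [A b]] * [A b]] * [A unit]] * [A b]]]

6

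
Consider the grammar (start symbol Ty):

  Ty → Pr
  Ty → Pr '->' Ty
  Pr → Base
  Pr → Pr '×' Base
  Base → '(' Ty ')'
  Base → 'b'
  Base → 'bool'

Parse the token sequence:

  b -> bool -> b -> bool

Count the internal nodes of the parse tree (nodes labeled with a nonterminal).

[Ty [Pr [Base b]] -> [Ty [Pr [Base bool]] -> [Ty [Pr [Base b]] -> [Ty [Pr [Base bool]]]]]]

12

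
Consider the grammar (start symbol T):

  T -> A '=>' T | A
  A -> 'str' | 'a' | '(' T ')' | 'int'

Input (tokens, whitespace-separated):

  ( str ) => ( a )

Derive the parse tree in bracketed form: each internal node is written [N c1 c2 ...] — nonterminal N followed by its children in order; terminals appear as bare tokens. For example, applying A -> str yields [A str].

T
A => T
( T ) => T
( A ) => T
( str ) => T
( str ) => A
( str ) => ( T )
( str ) => ( A )
( str ) => ( a )

[T [A ( [T [A str]] )] => [T [A ( [T [A a]] )]]]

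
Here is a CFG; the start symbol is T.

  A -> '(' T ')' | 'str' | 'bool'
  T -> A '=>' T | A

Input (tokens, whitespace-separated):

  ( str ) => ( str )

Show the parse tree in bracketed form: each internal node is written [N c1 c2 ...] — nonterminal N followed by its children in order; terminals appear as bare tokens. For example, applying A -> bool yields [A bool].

T
A => T
( T ) => T
( A ) => T
( str ) => T
( str ) => A
( str ) => ( T )
( str ) => ( A )
( str ) => ( str )

[T [A ( [T [A str]] )] => [T [A ( [T [A str]] )]]]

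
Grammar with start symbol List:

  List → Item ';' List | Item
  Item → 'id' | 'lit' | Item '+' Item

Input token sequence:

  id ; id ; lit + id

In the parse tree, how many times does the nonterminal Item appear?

5

[List [Item id] ; [List [Item id] ; [List [Item [Item lit] + [Item id]]]]]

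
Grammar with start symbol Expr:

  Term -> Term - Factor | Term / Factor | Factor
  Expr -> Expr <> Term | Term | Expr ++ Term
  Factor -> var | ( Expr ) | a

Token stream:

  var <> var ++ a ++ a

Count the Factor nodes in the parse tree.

[Expr [Expr [Expr [Expr [Term [Factor var]]] <> [Term [Factor var]]] ++ [Term [Factor a]]] ++ [Term [Factor a]]]

4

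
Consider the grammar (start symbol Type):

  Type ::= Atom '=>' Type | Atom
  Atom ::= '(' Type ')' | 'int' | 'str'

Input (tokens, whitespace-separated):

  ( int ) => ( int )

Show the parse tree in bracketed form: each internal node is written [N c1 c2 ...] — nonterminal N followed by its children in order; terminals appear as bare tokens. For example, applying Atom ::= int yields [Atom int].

Type
Atom => Type
( Type ) => Type
( Atom ) => Type
( int ) => Type
( int ) => Atom
( int ) => ( Type )
( int ) => ( Atom )
( int ) => ( int )

[Type [Atom ( [Type [Atom int]] )] => [Type [Atom ( [Type [Atom int]] )]]]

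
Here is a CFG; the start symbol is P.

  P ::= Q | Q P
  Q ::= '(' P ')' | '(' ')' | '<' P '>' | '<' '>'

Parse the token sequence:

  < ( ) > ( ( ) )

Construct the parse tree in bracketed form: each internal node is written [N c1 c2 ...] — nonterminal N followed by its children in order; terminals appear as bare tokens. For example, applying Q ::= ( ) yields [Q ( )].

P
Q P
< P > P
< Q > P
< ( ) > P
< ( ) > Q
< ( ) > ( P )
< ( ) > ( Q )
< ( ) > ( ( ) )

[P [Q < [P [Q ( )]] >] [P [Q ( [P [Q ( )]] )]]]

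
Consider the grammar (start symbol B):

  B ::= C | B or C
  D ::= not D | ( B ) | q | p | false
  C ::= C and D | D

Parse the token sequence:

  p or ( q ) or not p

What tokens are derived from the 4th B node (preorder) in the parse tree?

[B [B [B [C [D p]]] or [C [D ( [B [C [D q]]] )]]] or [C [D not [D p]]]]

q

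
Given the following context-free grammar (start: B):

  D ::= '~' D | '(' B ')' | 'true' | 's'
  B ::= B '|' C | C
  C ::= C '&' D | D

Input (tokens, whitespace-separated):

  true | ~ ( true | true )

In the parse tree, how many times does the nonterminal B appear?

4

[B [B [C [D true]]] | [C [D ~ [D ( [B [B [C [D true]]] | [C [D true]]] )]]]]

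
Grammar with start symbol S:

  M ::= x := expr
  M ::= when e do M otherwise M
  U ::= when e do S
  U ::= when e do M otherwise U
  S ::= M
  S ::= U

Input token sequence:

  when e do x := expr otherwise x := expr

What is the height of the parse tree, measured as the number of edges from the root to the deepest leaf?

[S [M when e do [M x := expr] otherwise [M x := expr]]]

3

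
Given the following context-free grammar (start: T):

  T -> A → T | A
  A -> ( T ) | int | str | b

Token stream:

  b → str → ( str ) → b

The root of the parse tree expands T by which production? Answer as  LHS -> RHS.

T -> A → T

[T [A b] → [T [A str] → [T [A ( [T [A str]] )] → [T [A b]]]]]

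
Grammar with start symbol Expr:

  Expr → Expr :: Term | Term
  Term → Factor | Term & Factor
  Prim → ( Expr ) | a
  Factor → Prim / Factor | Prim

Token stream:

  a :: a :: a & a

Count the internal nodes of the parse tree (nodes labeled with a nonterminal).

[Expr [Expr [Expr [Term [Factor [Prim a]]]] :: [Term [Factor [Prim a]]]] :: [Term [Term [Factor [Prim a]]] & [Factor [Prim a]]]]

15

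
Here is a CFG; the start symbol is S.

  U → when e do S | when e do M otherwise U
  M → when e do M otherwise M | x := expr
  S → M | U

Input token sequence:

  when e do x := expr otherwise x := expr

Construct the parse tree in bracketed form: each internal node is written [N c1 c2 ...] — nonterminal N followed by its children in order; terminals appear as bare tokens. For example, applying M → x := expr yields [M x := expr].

[S [M when e do [M x := expr] otherwise [M x := expr]]]

S
M
when e do M otherwise M
when e do x := expr otherwise M
when e do x := expr otherwise x := expr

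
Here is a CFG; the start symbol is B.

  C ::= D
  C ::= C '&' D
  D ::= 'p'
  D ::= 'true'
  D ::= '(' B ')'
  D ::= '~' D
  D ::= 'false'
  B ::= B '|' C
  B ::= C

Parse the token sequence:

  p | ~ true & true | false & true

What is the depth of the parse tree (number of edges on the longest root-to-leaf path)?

6

[B [B [B [C [D p]]] | [C [C [D ~ [D true]]] & [D true]]] | [C [C [D false]] & [D true]]]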